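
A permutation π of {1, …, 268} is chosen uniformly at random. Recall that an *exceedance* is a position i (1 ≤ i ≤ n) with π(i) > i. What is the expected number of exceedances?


Write X = Σ_{i=1}^{268} X_i, where X_i = 1_{π(i) > i}.
For each fixed i, π(i) is uniform over {1, …, 268} (marginal of a uniform permutation), so P[π(i) > i] = (n − i)/n. Summing: Σ_{i=1}^{268} (n − i)/n = (0 + 1 + … + 267)/268 = 268(268 − 1)/(2·268) = (268 − 1)/2.
Hence E[X] = Σ_{i=1}^{268} (268 − i)/268 = 267/2 ≈ 133.500000.

E[X] = 267/2 = 133.500000.


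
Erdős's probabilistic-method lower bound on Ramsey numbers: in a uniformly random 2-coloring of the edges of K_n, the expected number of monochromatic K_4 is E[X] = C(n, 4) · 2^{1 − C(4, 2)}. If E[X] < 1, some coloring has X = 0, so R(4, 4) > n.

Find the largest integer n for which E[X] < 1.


We need C(n, 4) · 2^{1 − 6} < 1, i.e. C(n, 4) < 2^{6 − 1} = 32.
Check values of n near the boundary:
  n = 4: C(4, 4) = 1; 1 < 32? YES
  n = 5: C(5, 4) = 5; 5 < 32? YES
  n = 6: C(6, 4) = 15; 15 < 32? YES
  n = 7: C(7, 4) = 35; 35 < 32? NO
  n = 8: C(8, 4) = 70; 70 < 32? NO
The largest n with C(n, 4) < 32 is n = 6 (where E[X] = 15/32 ≈ 0.4688). Hence R(4, 4) > 6, i.e. R(4, 4) ≥ 7.

Largest n = 6; hence R(4, 4) > 6.


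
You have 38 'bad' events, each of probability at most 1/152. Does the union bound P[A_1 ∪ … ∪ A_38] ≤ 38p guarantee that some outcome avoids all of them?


Union bound: P[∪_{i=1}^{38} A_i] ≤ Σ_i P[A_i] ≤ 38·p = 38·(1/152) = 1/4.
Numerically: 1/4 ≈ 0.250.
Is 1/4 < 1? YES.
Since P[∪ A_i] ≤ 1/4 < 1, the complement has P[∩ A_i^c] ≥ 1 − 1/4 = 3/4 > 0, so some outcome avoids every A_i.

38·p = 1/4 ≈ 0.250; existence CERTIFIED by the union bound.


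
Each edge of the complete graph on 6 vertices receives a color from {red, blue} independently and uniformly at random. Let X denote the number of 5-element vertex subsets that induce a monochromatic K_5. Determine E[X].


Let X = Σ_S X_S over the C(6, 5) = 6 subsets S of size 5, where X_S = 1 if the K_5 on S is monochromatic.
For a fixed S, the K_5 on S has C(5, 2) = 10 edges. P[all 10 edges red] = (1/2)^10, and likewise for blue, so P[monochromatic] = 2·(1/2)^10 = 2^{1 − 10} = 1/512.
By linearity of expectation: E[X] = C(6, 5) · 2^{1 − 10} = 6 · 1/512 = 3/256.
Numerically: E[X] ≈ 0.01172.

E[X] = C(6,5)·2^(1−C(5,2)) = 3/256 ≈ 0.01172.


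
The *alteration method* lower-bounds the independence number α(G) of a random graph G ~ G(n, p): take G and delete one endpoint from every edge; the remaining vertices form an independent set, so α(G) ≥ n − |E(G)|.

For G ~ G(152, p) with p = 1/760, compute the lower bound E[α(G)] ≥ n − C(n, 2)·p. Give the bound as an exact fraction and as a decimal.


E[|E(G)|] = C(152, 2)·p = 11476 · (1/760) = 151/10.
E[α(G)] ≥ n − E[|E(G)|] = 152 − 151/10 = 1369/10.
Numerically: ≈ 136.90000.
(This is only a lower bound; the true E[α(G)] may be larger.)

E[α(G)] ≥ 1369/10 ≈ 136.90000.


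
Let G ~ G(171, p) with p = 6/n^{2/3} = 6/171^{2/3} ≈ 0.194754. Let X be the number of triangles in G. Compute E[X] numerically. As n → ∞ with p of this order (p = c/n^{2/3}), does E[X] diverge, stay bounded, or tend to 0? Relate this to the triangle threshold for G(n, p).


Number of potential triangles: C(171, 3) = 818805.
Each occurs with probability p³ ≈ (0.194754)³ ≈ 7.38688827e-03.
By linearity: E[X] = C(171, 3)·p³ ≈ 818805 · 7.38688827e-03 ≈ 6048.421053.
Since α = 2/3 < 1, p = c/n^{2/3} ≫ 1/n is above the triangle threshold p ~ 1/n. Asymptotically E[X] ~ (c³/6)·n^{3(1−α)} = (6³/6)·n^{1} → ∞; triangles are abundant w.h.p.

E[X] ≈ 6048.421053; in regime p = Θ(1/n^{2/3}) E[X] diverges (above the triangle threshold p ~ 1/n).


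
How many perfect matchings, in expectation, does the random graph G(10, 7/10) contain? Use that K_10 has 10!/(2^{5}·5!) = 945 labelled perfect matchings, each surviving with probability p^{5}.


K_10 has 10!/(2^{5}·5!) = 945 labelled perfect matchings.
For each such perfect matching H, let X_H = 1 if all 5 edges of H are present in G. Then P[X_H = 1] = p^{5} = (7/10)^{5} = 16807/100000.
By linearity of expectation: E[X] = Σ_H E[X_H] = 945 · p^{5} = 945 · 16807/100000 = 3176523/20000.
Numerically: E[X] ≈ 158.83.

E[X] = 945 · (7/10)^{5} = 3176523/20000 ≈ 158.83.


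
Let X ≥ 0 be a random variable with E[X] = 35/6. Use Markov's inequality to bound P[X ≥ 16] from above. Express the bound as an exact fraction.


μ = E[X] = 35/6, a = 16.
Markov: P[X ≥ 16] ≤ μ/a = (35/6)/16 = 35/96.
Numerically: ≈ 0.36458.
(Since a = 16 > μ = 5.83333, the bound 35/96 is < 1 and informative.)

P[X ≥ 16] ≤ 35/96 ≈ 0.36458.


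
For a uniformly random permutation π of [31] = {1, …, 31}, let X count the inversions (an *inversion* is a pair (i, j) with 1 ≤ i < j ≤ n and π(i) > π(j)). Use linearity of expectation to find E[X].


Write X = Σ X_I over the C(31, 2) = 465 pairs i < j, with X_I the indicator of one inversion.
There are 465 indicators.
For each fixed pair i < j, the values π(i) and π(j) are two distinct elements of {1, …, 31} in uniformly random order; by symmetry P[π(i) > π(j)] = 1/2.
By linearity: E[X] = 465 · (1/2) = C(31, 2) · (1/2) = 465/2 = 465/2 ≈ 232.500.

E[X] = 465/2 = 232.500.


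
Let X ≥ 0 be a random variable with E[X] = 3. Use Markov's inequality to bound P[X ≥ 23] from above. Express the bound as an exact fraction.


μ = E[X] = 3, a = 23.
Markov: P[X ≥ 23] ≤ μ/a = (3)/23 = 3/23.
Numerically: ≈ 0.13043.
(Since a = 23 > μ = 3.00000, the bound 3/23 is < 1 and informative.)

P[X ≥ 23] ≤ 3/23 ≈ 0.13043.


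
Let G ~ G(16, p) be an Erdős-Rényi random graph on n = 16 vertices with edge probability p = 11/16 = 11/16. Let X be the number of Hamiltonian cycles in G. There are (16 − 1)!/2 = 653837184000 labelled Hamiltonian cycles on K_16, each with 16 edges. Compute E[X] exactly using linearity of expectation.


K_16 has (16 − 1)!/2 = 653837184000 labelled Hamiltonian cycles.
For each such Hamiltonian cycle H, let X_H = 1 if all 16 edges of H are present in G. Then P[X_H = 1] = p^{16} = (11/16)^{16} = 45949729863572161/18446744073709551616.
By linearity: E[X] = Σ_H E[X_H] = 653837184000 · p^{16} = 653837184000 · 45949729863572161/18446744073709551616 = 29339494120662818290072875/18014398509481984.
Numerically: E[X] ≈ 1.63e+09.

E[X] = 653837184000 · (11/16)^{16} = 29339494120662818290072875/18014398509481984 ≈ 1.63e+09.


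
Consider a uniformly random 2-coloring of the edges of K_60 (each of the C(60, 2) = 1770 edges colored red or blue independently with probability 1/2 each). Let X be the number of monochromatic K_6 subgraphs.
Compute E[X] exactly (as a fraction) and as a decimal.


Let X = Σ_S X_S over the C(60, 6) = 50063860 subsets S of size 6, where X_S = 1 if the K_6 on S is monochromatic.
For a fixed S, the K_6 on S has C(6, 2) = 15 edges. P[all 15 edges red] = (1/2)^15, and likewise for blue, so P[monochromatic] = 2·(1/2)^15 = 2^{1 − 15} = 1/16384.
Summing: E[X] = C(60, 6) · 2^{1 − 15} = 50063860 · 1/16384 = 12515965/4096.
Numerically: E[X] ≈ 3055.65552.

E[X] = C(60,6)·2^(1−C(6,2)) = 12515965/4096 ≈ 3055.65552.


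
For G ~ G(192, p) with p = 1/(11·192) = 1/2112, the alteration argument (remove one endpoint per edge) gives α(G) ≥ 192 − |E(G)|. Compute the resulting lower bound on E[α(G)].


E[|E(G)|] = C(192, 2)·p = 18336 · (1/2112) = 191/22.
E[α(G)] ≥ n − E[|E(G)|] = 192 − 191/22 = 4033/22.
Numerically: ≈ 183.31818.
(This is only a lower bound; the true E[α(G)] may be larger.)

E[α(G)] ≥ 4033/22 ≈ 183.31818.


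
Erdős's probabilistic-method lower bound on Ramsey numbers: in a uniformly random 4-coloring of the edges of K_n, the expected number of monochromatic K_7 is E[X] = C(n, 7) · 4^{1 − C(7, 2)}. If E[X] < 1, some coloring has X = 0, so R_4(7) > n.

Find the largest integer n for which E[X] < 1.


We need C(n, 7) · 4^{1 − 21} < 1, i.e. C(n, 7) < 4^{21 − 1} = 1099511627776.
Check values of n near the boundary:
  n = 176: C(176, 7) = 919790691600; 919790691600 < 1099511627776? YES
  n = 177: C(177, 7) = 957664425960; 957664425960 < 1099511627776? YES
  n = 178: C(178, 7) = 996867063280; 996867063280 < 1099511627776? YES
  n = 179: C(179, 7) = 1037437234460; 1037437234460 < 1099511627776? YES
  n = 180: C(180, 7) = 1079414463600; 1079414463600 < 1099511627776? YES
  n = 181: C(181, 7) = 1122839183400; 1122839183400 < 1099511627776? NO
The largest n with C(n, 7) < 1099511627776 is n = 180 (where E[X] = 67463403975/68719476736 ≈ 0.9817217). Hence R_4(7) > 180, i.e. R_4(7) ≥ 181.

Largest n = 180; hence R_4(7) > 180.


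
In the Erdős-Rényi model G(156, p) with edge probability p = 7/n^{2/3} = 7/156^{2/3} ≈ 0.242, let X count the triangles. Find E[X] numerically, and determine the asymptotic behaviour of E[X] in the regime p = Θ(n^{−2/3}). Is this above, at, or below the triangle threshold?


Number of potential triangles: C(156, 3) = 620620.
Each occurs with probability p³ ≈ (0.242)³ ≈ 1.40943e-02.
By linearity: E[X] = C(156, 3)·p³ ≈ 620620 · 1.40943e-02 ≈ 8747.233.
Since α = 2/3 < 1, p = c/n^{2/3} ≫ 1/n is above the triangle threshold p ~ 1/n. Asymptotically E[X] ~ (c³/6)·n^{3(1−α)} = (7³/6)·n^{1} → ∞; triangles are abundant w.h.p.

E[X] ≈ 8747.233; in regime p = Θ(1/n^{2/3}) E[X] diverges (above the triangle threshold p ~ 1/n).


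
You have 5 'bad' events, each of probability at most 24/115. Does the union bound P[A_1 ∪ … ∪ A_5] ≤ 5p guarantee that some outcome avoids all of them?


Union bound: P[∪_{i=1}^{5} A_i] ≤ Σ_i P[A_i] ≤ 5·p = 5·(24/115) = 24/23.
Numerically: 24/23 ≈ 1.0435.
Is 24/23 < 1? NO.
Since the bound 24/23 is ≥ 1, the union bound is uninformative here; it does NOT by itself certify existence.

5·p = 24/23 ≈ 1.0435; existence NOT certified by the union bound.


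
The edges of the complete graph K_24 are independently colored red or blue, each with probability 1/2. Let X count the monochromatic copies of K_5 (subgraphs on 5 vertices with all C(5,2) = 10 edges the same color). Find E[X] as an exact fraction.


Let X = Σ_S X_S over the C(24, 5) = 42504 subsets S of size 5, where X_S = 1 if the K_5 on S is monochromatic.
For a fixed S, the K_5 on S has C(5, 2) = 10 edges. P[all 10 edges red] = (1/2)^10, and likewise for blue, so P[monochromatic] = 2·(1/2)^10 = 2^{1 − 10} = 1/512.
By linearity: E[X] = C(24, 5) · 2^{1 − 10} = 42504 · 1/512 = 5313/64.
Numerically: E[X] ≈ 83.016.

E[X] = C(24,5)·2^(1−C(5,2)) = 5313/64 ≈ 83.016.


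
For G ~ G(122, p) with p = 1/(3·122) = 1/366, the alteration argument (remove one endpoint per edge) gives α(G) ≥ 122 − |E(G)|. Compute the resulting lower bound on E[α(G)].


E[|E(G)|] = C(122, 2)·p = 7381 · (1/366) = 121/6.
E[α(G)] ≥ n − E[|E(G)|] = 122 − 121/6 = 611/6.
Numerically: ≈ 101.8333.
(This is only a lower bound; the true E[α(G)] may be larger.)

E[α(G)] ≥ 611/6 ≈ 101.8333.


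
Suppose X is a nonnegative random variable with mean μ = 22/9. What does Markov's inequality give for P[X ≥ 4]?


μ = E[X] = 22/9, a = 4.
Markov: P[X ≥ 4] ≤ μ/a = (22/9)/4 = 11/18.
Numerically: ≈ 0.6111.
(Since a = 4 > μ = 2.4444, the bound 11/18 is < 1 and informative.)

P[X ≥ 4] ≤ 11/18 ≈ 0.6111.


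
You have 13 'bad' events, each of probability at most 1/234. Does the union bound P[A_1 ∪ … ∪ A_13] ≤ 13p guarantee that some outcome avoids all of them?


Union bound: P[∪_{i=1}^{13} A_i] ≤ Σ_i P[A_i] ≤ 13·p = 13·(1/234) = 1/18.
Numerically: 1/18 ≈ 0.056.
Is 1/18 < 1? YES.
Since P[∪ A_i] ≤ 1/18 < 1, the complement has P[∩ A_i^c] ≥ 1 − 1/18 = 17/18 > 0, so some outcome avoids every A_i.

13·p = 1/18 ≈ 0.056; existence CERTIFIED by the union bound.


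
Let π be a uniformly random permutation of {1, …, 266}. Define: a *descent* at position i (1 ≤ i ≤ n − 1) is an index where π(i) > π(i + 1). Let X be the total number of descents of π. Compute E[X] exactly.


Write X = Σ X_I over i = 1, …, 265, with X_I the indicator of one descent.
There are 265 indicators.
For each fixed i, the pair (π(i), π(i+1)) is a uniformly random ordered pair of distinct values from {1, …, 266}; by symmetry P[π(i) > π(i+1)] = 1/2.
By linearity: E[X] = 265 · (1/2) = (266 − 1) · (1/2) = 265/2 ≈ 132.5000.

E[X] = 265/2 = 132.5000.


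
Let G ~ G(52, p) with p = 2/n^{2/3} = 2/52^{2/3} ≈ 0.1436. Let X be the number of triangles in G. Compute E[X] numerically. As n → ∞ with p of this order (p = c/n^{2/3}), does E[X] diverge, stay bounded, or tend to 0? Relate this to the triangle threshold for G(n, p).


Number of potential triangles: C(52, 3) = 22100.
Each occurs with probability p³ ≈ (0.1436)³ ≈ 2.958580e-03.
By linearity: E[X] = C(52, 3)·p³ ≈ 22100 · 2.958580e-03 ≈ 65.3846.
Since α = 2/3 < 1, p = c/n^{2/3} ≫ 1/n is above the triangle threshold p ~ 1/n. Asymptotically E[X] ~ (c³/6)·n^{3(1−α)} = (2³/6)·n^{1} → ∞; triangles are abundant w.h.p.

E[X] ≈ 65.3846; in regime p = Θ(1/n^{2/3}) E[X] diverges (above the triangle threshold p ~ 1/n).


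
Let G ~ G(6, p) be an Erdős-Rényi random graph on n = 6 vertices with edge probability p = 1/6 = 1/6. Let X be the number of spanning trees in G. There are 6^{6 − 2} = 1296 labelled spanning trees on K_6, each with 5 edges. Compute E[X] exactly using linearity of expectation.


K_6 has 6^{6 − 2} = 1296 labelled spanning trees.
For each such spanning tree H, let X_H = 1 if all 5 edges of H are present in G. Then P[X_H = 1] = p^{5} = (1/6)^{5} = 1/7776.
Summing the indicators: E[X] = Σ_H E[X_H] = 1296 · p^{5} = 1296 · 1/7776 = 1/6.
Numerically: E[X] ≈ 0.16667.

E[X] = 1296 · (1/6)^{5} = 1/6 ≈ 0.16667.


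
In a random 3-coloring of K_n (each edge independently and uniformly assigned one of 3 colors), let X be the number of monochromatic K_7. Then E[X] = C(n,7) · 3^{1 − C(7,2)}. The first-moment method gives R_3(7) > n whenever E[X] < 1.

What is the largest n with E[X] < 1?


We need C(n, 7) · 3^{1 − 21} < 1, i.e. C(n, 7) < 3^{21 − 1} = 3486784401.
Check values of n near the boundary:
  n = 80: C(80, 7) = 3176716400; 3176716400 < 3486784401? YES
  n = 81: C(81, 7) = 3477216600; 3477216600 < 3486784401? YES
  n = 82: C(82, 7) = 3801756816; 3801756816 < 3486784401? NO
  n = 83: C(83, 7) = 4151918628; 4151918628 < 3486784401? NO
  n = 84: C(84, 7) = 4529365776; 4529365776 < 3486784401? NO
The largest n with C(n, 7) < 3486784401 is n = 81 (where E[X] = 42928600/43046721 ≈ 0.99726). Hence R_3(7) > 81, i.e. R_3(7) ≥ 82.

Largest n = 81; hence R_3(7) > 81.


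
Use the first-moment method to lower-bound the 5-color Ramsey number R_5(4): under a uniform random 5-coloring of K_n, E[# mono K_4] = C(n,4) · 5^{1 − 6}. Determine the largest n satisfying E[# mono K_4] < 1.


We need C(n, 4) · 5^{1 − 6} < 1, i.e. C(n, 4) < 5^{6 − 1} = 3125.
Check values of n near the boundary:
  n = 14: C(14, 4) = 1001; 1001 < 3125? YES
  n = 15: C(15, 4) = 1365; 1365 < 3125? YES
  n = 16: C(16, 4) = 1820; 1820 < 3125? YES
  n = 17: C(17, 4) = 2380; 2380 < 3125? YES
  n = 18: C(18, 4) = 3060; 3060 < 3125? YES
  n = 19: C(19, 4) = 3876; 3876 < 3125? NO
  n = 20: C(20, 4) = 4845; 4845 < 3125? NO
  n = 21: C(21, 4) = 5985; 5985 < 3125? NO
The largest n with C(n, 4) < 3125 is n = 18 (where E[X] = 612/625 ≈ 0.9792). Hence R_5(4) > 18, i.e. R_5(4) ≥ 19.

Largest n = 18; hence R_5(4) > 18.


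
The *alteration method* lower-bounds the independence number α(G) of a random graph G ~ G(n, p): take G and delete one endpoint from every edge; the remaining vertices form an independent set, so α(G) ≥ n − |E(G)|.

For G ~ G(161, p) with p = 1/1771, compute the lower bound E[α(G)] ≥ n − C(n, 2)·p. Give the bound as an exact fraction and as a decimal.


E[|E(G)|] = C(161, 2)·p = 12880 · (1/1771) = 80/11.
E[α(G)] ≥ n − E[|E(G)|] = 161 − 80/11 = 1691/11.
Numerically: ≈ 153.72727.
(This is only a lower bound; the true E[α(G)] may be larger.)

E[α(G)] ≥ 1691/11 ≈ 153.72727.


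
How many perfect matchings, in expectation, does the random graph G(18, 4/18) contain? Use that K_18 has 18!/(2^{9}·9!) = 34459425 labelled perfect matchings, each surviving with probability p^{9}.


K_18 has 18!/(2^{9}·9!) = 34459425 labelled perfect matchings.
For each such perfect matching H, let X_H = 1 if all 9 edges of H are present in G. Then P[X_H = 1] = p^{9} = (2/9)^{9} = 512/387420489.
By linearity of expectation: E[X] = Σ_H E[X_H] = 34459425 · p^{9} = 34459425 · 512/387420489 = 217817600/4782969.
Numerically: E[X] ≈ 45.5.

E[X] = 34459425 · (2/9)^{9} = 217817600/4782969 ≈ 45.5.


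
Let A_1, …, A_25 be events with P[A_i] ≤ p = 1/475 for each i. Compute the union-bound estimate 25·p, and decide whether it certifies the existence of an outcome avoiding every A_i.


Union bound: P[∪_{i=1}^{25} A_i] ≤ Σ_i P[A_i] ≤ 25·p = 25·(1/475) = 1/19.
Numerically: 1/19 ≈ 0.0526316.
Is 1/19 < 1? YES.
Since P[∪ A_i] ≤ 1/19 < 1, the complement has P[∩ A_i^c] ≥ 1 − 1/19 = 18/19 > 0, so some outcome avoids every A_i.

25·p = 1/19 ≈ 0.0526316; existence CERTIFIED by the union bound.


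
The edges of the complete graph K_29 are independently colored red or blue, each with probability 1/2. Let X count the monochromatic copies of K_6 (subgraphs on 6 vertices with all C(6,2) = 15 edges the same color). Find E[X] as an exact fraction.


Let X = Σ_S X_S over the C(29, 6) = 475020 subsets S of size 6, where X_S = 1 if the K_6 on S is monochromatic.
For a fixed S, the K_6 on S has C(6, 2) = 15 edges. P[all 15 edges red] = (1/2)^15, and likewise for blue, so P[monochromatic] = 2·(1/2)^15 = 2^{1 − 15} = 1/16384.
By linearity of expectation: E[X] = C(29, 6) · 2^{1 − 15} = 475020 · 1/16384 = 118755/4096.
Numerically: E[X] ≈ 28.9929.

E[X] = C(29,6)·2^(1−C(6,2)) = 118755/4096 ≈ 28.9929.


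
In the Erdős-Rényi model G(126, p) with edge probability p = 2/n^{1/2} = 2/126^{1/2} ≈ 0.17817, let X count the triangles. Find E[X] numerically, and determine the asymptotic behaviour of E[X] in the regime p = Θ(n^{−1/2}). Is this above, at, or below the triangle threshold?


Number of potential triangles: C(126, 3) = 325500.
Each occurs with probability p³ ≈ (0.17817)³ ≈ 5.6563226e-03.
By linearity: E[X] = C(126, 3)·p³ ≈ 325500 · 5.6563226e-03 ≈ 1841.13300.
Since α = 1/2 < 1, p = c/n^{1/2} ≫ 1/n is above the triangle threshold p ~ 1/n. Asymptotically E[X] ~ (c³/6)·n^{3(1−α)} = (2³/6)·n^{1.5} → ∞; triangles are abundant w.h.p.

E[X] ≈ 1841.13300; in regime p = Θ(1/n^{1/2}) E[X] diverges (above the triangle threshold p ~ 1/n).


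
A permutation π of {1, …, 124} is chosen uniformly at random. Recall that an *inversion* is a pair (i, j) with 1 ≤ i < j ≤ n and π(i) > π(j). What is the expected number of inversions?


Write X = Σ X_I over the C(124, 2) = 7626 pairs i < j, with X_I the indicator of one inversion.
There are 7626 indicators.
For each fixed pair i < j, the values π(i) and π(j) are two distinct elements of {1, …, 124} in uniformly random order; by symmetry P[π(i) > π(j)] = 1/2.
By linearity: E[X] = 7626 · (1/2) = C(124, 2) · (1/2) = 7626/2 = 3813 ≈ 3813.0000.

E[X] = 3813 = 3813.0000.


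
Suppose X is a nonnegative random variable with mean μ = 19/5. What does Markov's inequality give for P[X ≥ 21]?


μ = E[X] = 19/5, a = 21.
Markov: P[X ≥ 21] ≤ μ/a = (19/5)/21 = 19/105.
Numerically: ≈ 0.1810.
(Since a = 21 > μ = 3.8000, the bound 19/105 is < 1 and informative.)

P[X ≥ 21] ≤ 19/105 ≈ 0.1810.


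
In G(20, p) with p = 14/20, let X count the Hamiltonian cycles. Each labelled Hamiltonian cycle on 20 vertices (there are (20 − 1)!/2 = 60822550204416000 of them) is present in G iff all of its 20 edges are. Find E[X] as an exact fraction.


K_20 has (20 − 1)!/2 = 60822550204416000 labelled Hamiltonian cycles.
For each such Hamiltonian cycle H, let X_H = 1 if all 20 edges of H are present in G. Then P[X_H = 1] = p^{20} = (7/10)^{20} = 79792266297612001/100000000000000000000.
By linearity: E[X] = Σ_H E[X_H] = 60822550204416000 · p^{20} = 60822550204416000 · 79792266297612001/100000000000000000000 = 1184855742873690605203907421/24414062500000.
Numerically: E[X] ≈ 4.853e+13.

E[X] = 60822550204416000 · (7/10)^{20} = 1184855742873690605203907421/24414062500000 ≈ 4.853e+13.


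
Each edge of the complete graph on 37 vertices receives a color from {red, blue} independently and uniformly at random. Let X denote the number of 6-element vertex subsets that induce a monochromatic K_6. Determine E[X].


Let X = Σ_S X_S over the C(37, 6) = 2324784 subsets S of size 6, where X_S = 1 if the K_6 on S is monochromatic.
For a fixed S, the K_6 on S has C(6, 2) = 15 edges. P[all 15 edges red] = (1/2)^15, and likewise for blue, so P[monochromatic] = 2·(1/2)^15 = 2^{1 − 15} = 1/16384.
By linearity of expectation: E[X] = C(37, 6) · 2^{1 − 15} = 2324784 · 1/16384 = 145299/1024.
Numerically: E[X] ≈ 141.893555.

E[X] = C(37,6)·2^(1−C(6,2)) = 145299/1024 ≈ 141.893555.


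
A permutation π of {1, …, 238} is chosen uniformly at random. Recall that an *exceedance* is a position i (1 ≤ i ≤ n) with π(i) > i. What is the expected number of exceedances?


Write X = Σ_{i=1}^{238} X_i, where X_i = 1_{π(i) > i}.
For each fixed i, π(i) is uniform over {1, …, 238} (marginal of a uniform permutation), so P[π(i) > i] = (n − i)/n. Summing: Σ_{i=1}^{238} (n − i)/n = (0 + 1 + … + 237)/238 = 238(238 − 1)/(2·238) = (238 − 1)/2.
Hence E[X] = Σ_{i=1}^{238} (238 − i)/238 = 237/2 ≈ 118.5000.

E[X] = 237/2 = 118.5000.


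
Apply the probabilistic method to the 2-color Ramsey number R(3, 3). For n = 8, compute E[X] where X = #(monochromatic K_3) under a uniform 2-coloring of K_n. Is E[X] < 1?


E[X] = C(8, 3) · 2^{1 − 3} = 56 · 2^{−2} = 56/4.
As a reduced fraction: E[X] = 14 ≈ 14.0000000.
Is E[X] < 1? NO.
Since E[X] ≥ 1, the first-moment bound is inconclusive at n = 8; it does NOT by itself certify R(3, 3) > 8.

E[X] = 14 ≈ 14.0000000; E[X] ≥ 1; first-moment method inconclusive here.


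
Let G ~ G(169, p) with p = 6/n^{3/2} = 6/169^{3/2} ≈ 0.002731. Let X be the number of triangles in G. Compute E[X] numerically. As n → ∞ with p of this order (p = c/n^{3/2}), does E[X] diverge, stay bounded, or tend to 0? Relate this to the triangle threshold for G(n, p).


Number of potential triangles: C(169, 3) = 790244.
Each occurs with probability p³ ≈ (0.002731)³ ≈ 2.0368713e-08.
By linearity: E[X] = C(169, 3)·p³ ≈ 790244 · 2.0368713e-08 ≈ 0.01610.
Since α = 3/2 > 1, p = c/n^{3/2} = o(1/n) is below the triangle threshold p ~ 1/n. Asymptotically E[X] ~ (c³/6)·n^{3(1−α)} = (6³/6)·n^{-1.5} → 0, so by Markov's inequality G has no triangles w.h.p.

E[X] ≈ 0.01610; in regime p = Θ(1/n^{3/2}) E[X] tends to 0 (below the triangle threshold p ~ 1/n).


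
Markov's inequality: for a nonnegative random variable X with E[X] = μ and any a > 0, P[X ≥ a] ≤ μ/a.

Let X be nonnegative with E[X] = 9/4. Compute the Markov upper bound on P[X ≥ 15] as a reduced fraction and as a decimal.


μ = E[X] = 9/4, a = 15.
Markov: P[X ≥ 15] ≤ μ/a = (9/4)/15 = 3/20.
Numerically: ≈ 0.1500.
(Since a = 15 > μ = 2.2500, the bound 3/20 is < 1 and informative.)

P[X ≥ 15] ≤ 3/20 ≈ 0.1500.


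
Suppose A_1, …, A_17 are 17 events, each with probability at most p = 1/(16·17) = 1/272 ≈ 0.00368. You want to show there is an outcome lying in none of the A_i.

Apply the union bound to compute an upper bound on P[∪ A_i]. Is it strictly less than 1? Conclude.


Union bound: P[∪_{i=1}^{17} A_i] ≤ Σ_i P[A_i] ≤ 17·p = 17·(1/272) = 1/16.
Numerically: 1/16 ≈ 0.06250.
Is 1/16 < 1? YES.
Since P[∪ A_i] ≤ 1/16 < 1, the complement has P[∩ A_i^c] ≥ 1 − 1/16 = 15/16 > 0, so some outcome avoids every A_i.

17·p = 1/16 ≈ 0.06250; existence CERTIFIED by the union bound.


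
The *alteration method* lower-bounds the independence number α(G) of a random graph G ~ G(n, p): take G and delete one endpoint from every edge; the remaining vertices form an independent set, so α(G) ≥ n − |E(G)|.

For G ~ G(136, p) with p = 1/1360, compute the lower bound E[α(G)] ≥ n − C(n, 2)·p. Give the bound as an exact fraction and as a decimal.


E[|E(G)|] = C(136, 2)·p = 9180 · (1/1360) = 27/4.
E[α(G)] ≥ n − E[|E(G)|] = 136 − 27/4 = 517/4.
Numerically: ≈ 129.25000.
(This is only a lower bound; the true E[α(G)] may be larger.)

E[α(G)] ≥ 517/4 ≈ 129.25000.


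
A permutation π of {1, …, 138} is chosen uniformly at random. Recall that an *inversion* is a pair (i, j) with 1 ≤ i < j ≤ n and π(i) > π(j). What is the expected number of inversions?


Write X = Σ X_I over the C(138, 2) = 9453 pairs i < j, with X_I the indicator of one inversion.
There are 9453 indicators.
For each fixed pair i < j, the values π(i) and π(j) are two distinct elements of {1, …, 138} in uniformly random order; by symmetry P[π(i) > π(j)] = 1/2.
By linearity: E[X] = 9453 · (1/2) = C(138, 2) · (1/2) = 9453/2 = 9453/2 ≈ 4726.5000.

E[X] = 9453/2 = 4726.5000.


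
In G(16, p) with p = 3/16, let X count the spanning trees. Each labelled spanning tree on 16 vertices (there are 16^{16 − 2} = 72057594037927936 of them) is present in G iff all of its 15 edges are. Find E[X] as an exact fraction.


K_16 has 16^{16 − 2} = 72057594037927936 labelled spanning trees.
For each such spanning tree H, let X_H = 1 if all 15 edges of H are present in G. Then P[X_H = 1] = p^{15} = (3/16)^{15} = 14348907/1152921504606846976.
By linearity of expectation: E[X] = Σ_H E[X_H] = 72057594037927936 · p^{15} = 72057594037927936 · 14348907/1152921504606846976 = 14348907/16.
Numerically: E[X] ≈ 8.97e+05.

E[X] = 72057594037927936 · (3/16)^{15} = 14348907/16 ≈ 8.97e+05.


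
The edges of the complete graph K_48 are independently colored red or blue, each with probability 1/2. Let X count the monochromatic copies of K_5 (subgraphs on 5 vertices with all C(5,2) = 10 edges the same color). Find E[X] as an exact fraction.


Let X = Σ_S X_S over the C(48, 5) = 1712304 subsets S of size 5, where X_S = 1 if the K_5 on S is monochromatic.
For a fixed S, the K_5 on S has C(5, 2) = 10 edges. P[all 10 edges red] = (1/2)^10, and likewise for blue, so P[monochromatic] = 2·(1/2)^10 = 2^{1 − 10} = 1/512.
Summing: E[X] = C(48, 5) · 2^{1 − 10} = 1712304 · 1/512 = 107019/32.
Numerically: E[X] ≈ 3344.344.

E[X] = C(48,5)·2^(1−C(5,2)) = 107019/32 ≈ 3344.344.


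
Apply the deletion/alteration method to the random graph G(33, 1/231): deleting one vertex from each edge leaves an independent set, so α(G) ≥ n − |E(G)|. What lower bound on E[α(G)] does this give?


E[|E(G)|] = C(33, 2)·p = 528 · (1/231) = 16/7.
E[α(G)] ≥ n − E[|E(G)|] = 33 − 16/7 = 215/7.
Numerically: ≈ 30.714.
(This is only a lower bound; the true E[α(G)] may be larger.)

E[α(G)] ≥ 215/7 ≈ 30.714.


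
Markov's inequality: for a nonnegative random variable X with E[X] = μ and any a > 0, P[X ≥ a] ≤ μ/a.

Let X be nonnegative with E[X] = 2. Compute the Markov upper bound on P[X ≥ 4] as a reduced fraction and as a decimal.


μ = E[X] = 2, a = 4.
Markov: P[X ≥ 4] ≤ μ/a = (2)/4 = 1/2.
Numerically: ≈ 0.50000.
(Since a = 4 > μ = 2.00000, the bound 1/2 is < 1 and informative.)

P[X ≥ 4] ≤ 1/2 ≈ 0.50000.


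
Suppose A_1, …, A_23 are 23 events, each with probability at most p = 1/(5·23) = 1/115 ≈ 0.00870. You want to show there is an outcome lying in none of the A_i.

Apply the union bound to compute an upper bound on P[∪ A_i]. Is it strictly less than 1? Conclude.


Union bound: P[∪_{i=1}^{23} A_i] ≤ Σ_i P[A_i] ≤ 23·p = 23·(1/115) = 1/5.
Numerically: 1/5 ≈ 0.20000.
Is 1/5 < 1? YES.
Since P[∪ A_i] ≤ 1/5 < 1, the complement has P[∩ A_i^c] ≥ 1 − 1/5 = 4/5 > 0, so some outcome avoids every A_i.

23·p = 1/5 ≈ 0.20000; existence CERTIFIED by the union bound.


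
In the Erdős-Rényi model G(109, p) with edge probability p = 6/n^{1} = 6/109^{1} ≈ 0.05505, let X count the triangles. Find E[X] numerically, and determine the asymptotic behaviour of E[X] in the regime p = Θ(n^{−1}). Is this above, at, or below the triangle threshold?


Number of potential triangles: C(109, 3) = 209934.
Each occurs with probability p³ ≈ (0.05505)³ ≈ 1.667916e-04.
By linearity: E[X] = C(109, 3)·p³ ≈ 209934 · 1.667916e-04 ≈ 35.0152.
Here α = 1, so p = 6/n is exactly at the triangle threshold p ~ 1/n. Asymptotically E[X] → c³/6 = 6³/6 = 36 ≈ 36.0000, a bounded constant. In this regime the triangle count is asymptotically Poisson(c³/6).

E[X] ≈ 35.0152; in regime p = Θ(1/n^{1}) E[X] stays bounded (at the triangle threshold p ~ 1/n).


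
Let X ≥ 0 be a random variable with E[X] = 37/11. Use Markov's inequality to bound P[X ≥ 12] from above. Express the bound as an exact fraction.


μ = E[X] = 37/11, a = 12.
Markov: P[X ≥ 12] ≤ μ/a = (37/11)/12 = 37/132.
Numerically: ≈ 0.2803.
(Since a = 12 > μ = 3.3636, the bound 37/132 is < 1 and informative.)

P[X ≥ 12] ≤ 37/132 ≈ 0.2803.


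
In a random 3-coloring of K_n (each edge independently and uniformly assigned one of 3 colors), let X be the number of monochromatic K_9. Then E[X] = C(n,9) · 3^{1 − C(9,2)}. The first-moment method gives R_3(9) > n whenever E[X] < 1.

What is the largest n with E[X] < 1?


We need C(n, 9) · 3^{1 − 36} < 1, i.e. C(n, 9) < 3^{36 − 1} = 50031545098999707.
Check values of n near the boundary:
  n = 296: C(296, 9) = 42513789098994080; 42513789098994080 < 50031545098999707? YES
  n = 297: C(297, 9) = 43842345008337645; 43842345008337645 < 50031545098999707? YES
  n = 298: C(298, 9) = 45207677551849890; 45207677551849890 < 50031545098999707? YES
  n = 299: C(299, 9) = 46610674441390059; 46610674441390059 < 50031545098999707? YES
  n = 300: C(300, 9) = 48052241692154700; 48052241692154700 < 50031545098999707? YES
  n = 301: C(301, 9) = 49533303936090975; 49533303936090975 < 50031545098999707? YES
  n = 302: C(302, 9) = 51054804739588650; 51054804739588650 < 50031545098999707? NO
  n = 303: C(303, 9) = 52617706925494425; 52617706925494425 < 50031545098999707? NO
  n = 304: C(304, 9) = 54222992899492560; 54222992899492560 < 50031545098999707? NO
The largest n with C(n, 9) < 50031545098999707 is n = 301 (where E[X] = 16511101312030325/16677181699666569 ≈ 0.990). Hence R_3(9) > 301, i.e. R_3(9) ≥ 302.

Largest n = 301; hence R_3(9) > 301.


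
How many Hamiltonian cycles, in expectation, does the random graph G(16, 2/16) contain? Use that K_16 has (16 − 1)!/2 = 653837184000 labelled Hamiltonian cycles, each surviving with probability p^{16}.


K_16 has (16 − 1)!/2 = 653837184000 labelled Hamiltonian cycles.
For each such Hamiltonian cycle H, let X_H = 1 if all 16 edges of H are present in G. Then P[X_H = 1] = p^{16} = (1/8)^{16} = 1/281474976710656.
By linearity: E[X] = Σ_H E[X_H] = 653837184000 · p^{16} = 653837184000 · 1/281474976710656 = 638512875/274877906944.
Numerically: E[X] ≈ 0.00232.

E[X] = 653837184000 · (1/8)^{16} = 638512875/274877906944 ≈ 0.00232.


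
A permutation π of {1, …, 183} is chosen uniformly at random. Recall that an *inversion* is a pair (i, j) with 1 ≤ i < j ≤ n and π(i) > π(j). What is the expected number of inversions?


Write X = Σ X_I over the C(183, 2) = 16653 pairs i < j, with X_I the indicator of one inversion.
There are 16653 indicators.
For each fixed pair i < j, the values π(i) and π(j) are two distinct elements of {1, …, 183} in uniformly random order; by symmetry P[π(i) > π(j)] = 1/2.
By linearity: E[X] = 16653 · (1/2) = C(183, 2) · (1/2) = 16653/2 = 16653/2 ≈ 8326.500000.

E[X] = 16653/2 = 8326.500000.


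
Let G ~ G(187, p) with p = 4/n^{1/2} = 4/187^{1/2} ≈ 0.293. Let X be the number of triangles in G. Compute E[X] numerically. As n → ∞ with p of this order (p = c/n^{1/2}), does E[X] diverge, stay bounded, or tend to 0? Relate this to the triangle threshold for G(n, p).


Number of potential triangles: C(187, 3) = 1072445.
Each occurs with probability p³ ≈ (0.293)³ ≈ 2.50275e-02.
By linearity: E[X] = C(187, 3)·p³ ≈ 1072445 · 2.50275e-02 ≈ 26840.623.
Since α = 1/2 < 1, p = c/n^{1/2} ≫ 1/n is above the triangle threshold p ~ 1/n. Asymptotically E[X] ~ (c³/6)·n^{3(1−α)} = (4³/6)·n^{1.5} → ∞; triangles are abundant w.h.p.

E[X] ≈ 26840.623; in regime p = Θ(1/n^{1/2}) E[X] diverges (above the triangle threshold p ~ 1/n).


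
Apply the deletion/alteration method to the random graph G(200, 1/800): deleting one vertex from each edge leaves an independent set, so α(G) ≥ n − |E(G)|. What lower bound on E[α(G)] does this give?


E[|E(G)|] = C(200, 2)·p = 19900 · (1/800) = 199/8.
E[α(G)] ≥ n − E[|E(G)|] = 200 − 199/8 = 1401/8.
Numerically: ≈ 175.12500.
(This is only a lower bound; the true E[α(G)] may be larger.)

E[α(G)] ≥ 1401/8 ≈ 175.12500.


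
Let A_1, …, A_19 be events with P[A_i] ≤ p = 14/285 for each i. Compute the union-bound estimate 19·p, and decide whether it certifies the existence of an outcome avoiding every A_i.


Union bound: P[∪_{i=1}^{19} A_i] ≤ Σ_i P[A_i] ≤ 19·p = 19·(14/285) = 14/15.
Numerically: 14/15 ≈ 0.93333.
Is 14/15 < 1? YES.
Since P[∪ A_i] ≤ 14/15 < 1, the complement has P[∩ A_i^c] ≥ 1 − 14/15 = 1/15 > 0, so some outcome avoids every A_i.

19·p = 14/15 ≈ 0.93333; existence CERTIFIED by the union bound.


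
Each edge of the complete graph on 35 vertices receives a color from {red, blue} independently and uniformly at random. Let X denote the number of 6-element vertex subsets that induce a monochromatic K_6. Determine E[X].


Let X = Σ_S X_S over the C(35, 6) = 1623160 subsets S of size 6, where X_S = 1 if the K_6 on S is monochromatic.
For a fixed S, the K_6 on S has C(6, 2) = 15 edges. P[all 15 edges red] = (1/2)^15, and likewise for blue, so P[monochromatic] = 2·(1/2)^15 = 2^{1 − 15} = 1/16384.
Summing: E[X] = C(35, 6) · 2^{1 − 15} = 1623160 · 1/16384 = 202895/2048.
Numerically: E[X] ≈ 99.070.

E[X] = C(35,6)·2^(1−C(6,2)) = 202895/2048 ≈ 99.070.


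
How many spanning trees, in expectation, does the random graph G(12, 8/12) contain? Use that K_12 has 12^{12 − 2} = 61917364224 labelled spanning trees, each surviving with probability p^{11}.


K_12 has 12^{12 − 2} = 61917364224 labelled spanning trees.
For each such spanning tree H, let X_H = 1 if all 11 edges of H are present in G. Then P[X_H = 1] = p^{11} = (2/3)^{11} = 2048/177147.
By linearity: E[X] = Σ_H E[X_H] = 61917364224 · p^{11} = 61917364224 · 2048/177147 = 2147483648/3.
Numerically: E[X] ≈ 7.1583e+08.

E[X] = 61917364224 · (2/3)^{11} = 2147483648/3 ≈ 7.1583e+08.


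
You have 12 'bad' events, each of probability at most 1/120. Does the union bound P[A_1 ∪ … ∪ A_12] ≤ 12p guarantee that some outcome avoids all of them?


Union bound: P[∪_{i=1}^{12} A_i] ≤ Σ_i P[A_i] ≤ 12·p = 12·(1/120) = 1/10.
Numerically: 1/10 ≈ 0.1000000.
Is 1/10 < 1? YES.
Since P[∪ A_i] ≤ 1/10 < 1, the complement has P[∩ A_i^c] ≥ 1 − 1/10 = 9/10 > 0, so some outcome avoids every A_i.

12·p = 1/10 ≈ 0.1000000; existence CERTIFIED by the union bound.


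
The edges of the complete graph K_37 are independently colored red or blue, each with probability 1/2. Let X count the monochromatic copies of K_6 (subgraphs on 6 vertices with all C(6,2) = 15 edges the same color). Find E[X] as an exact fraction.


Let X = Σ_S X_S over the C(37, 6) = 2324784 subsets S of size 6, where X_S = 1 if the K_6 on S is monochromatic.
For a fixed S, the K_6 on S has C(6, 2) = 15 edges. P[all 15 edges red] = (1/2)^15, and likewise for blue, so P[monochromatic] = 2·(1/2)^15 = 2^{1 − 15} = 1/16384.
Summing: E[X] = C(37, 6) · 2^{1 − 15} = 2324784 · 1/16384 = 145299/1024.
Numerically: E[X] ≈ 141.893555.

E[X] = C(37,6)·2^(1−C(6,2)) = 145299/1024 ≈ 141.893555.


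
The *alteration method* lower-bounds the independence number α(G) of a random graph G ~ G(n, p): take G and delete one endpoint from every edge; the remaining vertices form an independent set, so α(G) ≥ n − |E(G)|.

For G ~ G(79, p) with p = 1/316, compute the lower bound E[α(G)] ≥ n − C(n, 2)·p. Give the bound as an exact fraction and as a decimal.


E[|E(G)|] = C(79, 2)·p = 3081 · (1/316) = 39/4.
E[α(G)] ≥ n − E[|E(G)|] = 79 − 39/4 = 277/4.
Numerically: ≈ 69.2500.
(This is only a lower bound; the true E[α(G)] may be larger.)

E[α(G)] ≥ 277/4 ≈ 69.2500.


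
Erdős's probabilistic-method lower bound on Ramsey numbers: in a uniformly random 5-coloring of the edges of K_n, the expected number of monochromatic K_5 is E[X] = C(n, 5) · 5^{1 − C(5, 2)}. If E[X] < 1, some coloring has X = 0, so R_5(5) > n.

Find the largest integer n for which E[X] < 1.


We need C(n, 5) · 5^{1 − 10} < 1, i.e. C(n, 5) < 5^{10 − 1} = 1953125.
Check values of n near the boundary:
  n = 48: C(48, 5) = 1712304; 1712304 < 1953125? YES
  n = 49: C(49, 5) = 1906884; 1906884 < 1953125? YES
  n = 50: C(50, 5) = 2118760; 2118760 < 1953125? NO
  n = 51: C(51, 5) = 2349060; 2349060 < 1953125? NO
  n = 52: C(52, 5) = 2598960; 2598960 < 1953125? NO
The largest n with C(n, 5) < 1953125 is n = 49 (where E[X] = 1906884/1953125 ≈ 0.9763246). Hence R_5(5) > 49, i.e. R_5(5) ≥ 50.

Largest n = 49; hence R_5(5) > 49.


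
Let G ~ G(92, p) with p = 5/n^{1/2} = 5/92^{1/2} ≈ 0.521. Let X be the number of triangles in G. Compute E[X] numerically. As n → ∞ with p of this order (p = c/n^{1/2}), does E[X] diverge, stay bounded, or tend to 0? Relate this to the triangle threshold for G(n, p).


Number of potential triangles: C(92, 3) = 125580.
Each occurs with probability p³ ≈ (0.521)³ ≈ 1.41654e-01.
By linearity: E[X] = C(92, 3)·p³ ≈ 125580 · 1.41654e-01 ≈ 17788.886.
Since α = 1/2 < 1, p = c/n^{1/2} ≫ 1/n is above the triangle threshold p ~ 1/n. Asymptotically E[X] ~ (c³/6)·n^{3(1−α)} = (5³/6)·n^{1.5} → ∞; triangles are abundant w.h.p.

E[X] ≈ 17788.886; in regime p = Θ(1/n^{1/2}) E[X] diverges (above the triangle threshold p ~ 1/n).


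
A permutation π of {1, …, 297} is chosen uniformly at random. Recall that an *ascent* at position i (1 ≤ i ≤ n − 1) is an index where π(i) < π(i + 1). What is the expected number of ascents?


Write X = Σ X_I over i = 1, …, 296, with X_I the indicator of one ascent.
There are 296 indicators.
For each fixed i, the pair (π(i), π(i+1)) is a uniformly random ordered pair of distinct values from {1, …, 297}; by symmetry P[π(i) < π(i+1)] = 1/2.
By linearity: E[X] = 296 · (1/2) = (297 − 1) · (1/2) = 148 ≈ 148.0000.

E[X] = 148 = 148.0000.


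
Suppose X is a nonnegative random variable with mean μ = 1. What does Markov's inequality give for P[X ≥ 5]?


μ = E[X] = 1, a = 5.
Markov: P[X ≥ 5] ≤ μ/a = (1)/5 = 1/5.
Numerically: ≈ 0.20000.
(Since a = 5 > μ = 1.00000, the bound 1/5 is < 1 and informative.)

P[X ≥ 5] ≤ 1/5 ≈ 0.20000.


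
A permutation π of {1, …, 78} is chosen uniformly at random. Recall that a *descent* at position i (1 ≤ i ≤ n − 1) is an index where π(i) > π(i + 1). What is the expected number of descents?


Write X = Σ X_I over i = 1, …, 77, with X_I the indicator of one descent.
There are 77 indicators.
For each fixed i, the pair (π(i), π(i+1)) is a uniformly random ordered pair of distinct values from {1, …, 78}; by symmetry P[π(i) > π(i+1)] = 1/2.
By linearity: E[X] = 77 · (1/2) = (78 − 1) · (1/2) = 77/2 ≈ 38.500.

E[X] = 77/2 = 38.500.


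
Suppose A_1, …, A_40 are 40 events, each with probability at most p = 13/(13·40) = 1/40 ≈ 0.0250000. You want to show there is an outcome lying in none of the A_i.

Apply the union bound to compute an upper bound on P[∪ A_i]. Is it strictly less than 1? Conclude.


Union bound: P[∪_{i=1}^{40} A_i] ≤ Σ_i P[A_i] ≤ 40·p = 40·(1/40) = 1.
Numerically: 1 ≈ 1.0000000.
Is 1 < 1? NO.
Since the bound 1 is ≥ 1, the union bound is uninformative here; it does NOT by itself certify existence.

40·p = 1 ≈ 1.0000000; existence NOT certified by the union bound.
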